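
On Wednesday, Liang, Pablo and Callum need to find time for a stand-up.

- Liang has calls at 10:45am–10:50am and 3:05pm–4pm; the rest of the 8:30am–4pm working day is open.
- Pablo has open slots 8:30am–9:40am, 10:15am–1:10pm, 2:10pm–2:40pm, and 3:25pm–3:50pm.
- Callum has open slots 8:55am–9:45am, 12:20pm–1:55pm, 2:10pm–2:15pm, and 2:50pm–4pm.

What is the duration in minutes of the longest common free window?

Liang free within 08:30–16:00: 08:30–10:45, 10:50–15:05.
Liang ∩ Pablo: 08:30–09:40, 10:15–10:45, 10:50–13:10, 14:10–14:40.
Liang ∩ Pablo ∩ Callum: 08:55–09:40, 12:20–13:10, 14:10–14:15.
Common window lengths: 45, 50, 5 min; longest is 50.

50 minutes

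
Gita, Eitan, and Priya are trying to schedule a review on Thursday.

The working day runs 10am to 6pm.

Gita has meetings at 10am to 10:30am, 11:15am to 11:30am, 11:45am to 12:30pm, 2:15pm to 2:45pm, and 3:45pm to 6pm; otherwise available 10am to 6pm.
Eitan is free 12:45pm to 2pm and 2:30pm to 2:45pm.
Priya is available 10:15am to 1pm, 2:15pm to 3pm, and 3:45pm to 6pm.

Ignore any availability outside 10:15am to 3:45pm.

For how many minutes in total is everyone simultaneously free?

Gita free within 10:00–18:00: 10:30–11:15, 11:30–11:45, 12:30–14:15, 14:45–15:45.
Gita ∩ Eitan: 12:45–14:00.
Gita ∩ Eitan ∩ Priya: 12:45–13:00.
Restricted to 10:15–15:45: 12:45–13:00.
Total common minutes: 15.

15 minutes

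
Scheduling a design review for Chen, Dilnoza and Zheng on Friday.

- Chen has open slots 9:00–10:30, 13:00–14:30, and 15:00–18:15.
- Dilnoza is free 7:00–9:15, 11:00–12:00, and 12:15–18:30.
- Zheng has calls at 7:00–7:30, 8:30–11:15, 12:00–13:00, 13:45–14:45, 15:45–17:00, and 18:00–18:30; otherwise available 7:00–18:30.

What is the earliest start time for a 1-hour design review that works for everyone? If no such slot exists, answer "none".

Zheng free within 07:00–18:30: 07:30–08:30, 11:15–12:00, 13:00–13:45, 14:45–15:45, 17:00–18:00.
Chen ∩ Dilnoza: 09:00–09:15, 13:00–14:30, 15:00–18:15.
Chen ∩ Dilnoza ∩ Zheng: 13:00–13:45, 15:00–15:45, 17:00–18:00.
Windows ≥ 60 min: 17:00–18:00.
Earliest such window starts at 17:00.

17:00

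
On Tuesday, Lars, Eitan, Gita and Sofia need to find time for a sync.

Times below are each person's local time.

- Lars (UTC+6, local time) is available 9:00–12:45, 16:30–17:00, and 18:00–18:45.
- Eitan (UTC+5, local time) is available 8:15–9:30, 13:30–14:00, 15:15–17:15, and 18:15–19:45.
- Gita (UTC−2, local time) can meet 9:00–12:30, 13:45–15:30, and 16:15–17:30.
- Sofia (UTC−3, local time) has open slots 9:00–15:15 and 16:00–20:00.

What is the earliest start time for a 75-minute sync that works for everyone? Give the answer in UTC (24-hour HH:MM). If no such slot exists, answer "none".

none

Lars → UTC: 03:00–06:45, 10:30–11:00, 12:00–12:45.
Eitan → UTC: 03:15–04:30, 08:30–09:00, 10:15–12:15, 13:15–14:45.
Gita → UTC: 11:00–14:30, 15:45–17:30, 18:15–19:30.
Sofia → UTC: 12:00–18:15, 19:00–23:00.
Lars ∩ Eitan: 03:15–04:30, 10:30–11:00, 12:00–12:15.
Lars ∩ Eitan ∩ Gita: 12:00–12:15.
Lars ∩ Eitan ∩ Gita ∩ Sofia: 12:00–12:15.
Windows ≥ 75 min: (none).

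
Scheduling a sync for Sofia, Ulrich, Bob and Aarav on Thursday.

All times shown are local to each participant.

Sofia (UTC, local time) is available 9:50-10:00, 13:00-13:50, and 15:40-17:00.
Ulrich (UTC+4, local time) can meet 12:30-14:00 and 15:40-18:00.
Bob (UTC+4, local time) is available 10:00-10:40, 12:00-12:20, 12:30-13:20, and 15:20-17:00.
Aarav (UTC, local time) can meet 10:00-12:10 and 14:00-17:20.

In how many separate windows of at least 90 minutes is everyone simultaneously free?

0

Sofia → UTC: 09:50–10:00, 13:00–13:50, 15:40–17:00.
Ulrich → UTC: 08:30–10:00, 11:40–14:00.
Bob → UTC: 06:00–06:40, 08:00–08:20, 08:30–09:20, 11:20–13:00.
Aarav → UTC: 10:00–12:10, 14:00–17:20.
Sofia ∩ Ulrich: 09:50–10:00, 13:00–13:50.
Sofia ∩ Ulrich ∩ Bob: (none).
Sofia ∩ Ulrich ∩ Bob ∩ Aarav: (none).
Windows ≥ 90 min: (none).
That's 0 windows.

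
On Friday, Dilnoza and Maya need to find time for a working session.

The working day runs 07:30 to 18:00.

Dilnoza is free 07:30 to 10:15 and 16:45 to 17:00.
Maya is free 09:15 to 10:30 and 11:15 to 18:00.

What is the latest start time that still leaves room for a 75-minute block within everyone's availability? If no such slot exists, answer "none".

Dilnoza ∩ Maya: 09:15–10:15, 16:45–17:00.
Windows ≥ 75 min: (none).

none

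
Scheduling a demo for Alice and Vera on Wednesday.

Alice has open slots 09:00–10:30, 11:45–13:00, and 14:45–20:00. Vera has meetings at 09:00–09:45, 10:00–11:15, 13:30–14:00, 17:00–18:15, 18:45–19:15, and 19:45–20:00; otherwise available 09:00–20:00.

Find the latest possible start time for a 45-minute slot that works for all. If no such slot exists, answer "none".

16:15

Vera free within 09:00–20:00: 09:45–10:00, 11:15–13:30, 14:00–17:00, 18:15–18:45, 19:15–19:45.
Alice ∩ Vera: 09:45–10:00, 11:45–13:00, 14:45–17:00, 18:15–18:45, 19:15–19:45.
Windows ≥ 45 min: 11:45–13:00, 14:45–17:00.
Latest start in the last window 14:45–17:00 is 17:00 − 45 min = 16:15.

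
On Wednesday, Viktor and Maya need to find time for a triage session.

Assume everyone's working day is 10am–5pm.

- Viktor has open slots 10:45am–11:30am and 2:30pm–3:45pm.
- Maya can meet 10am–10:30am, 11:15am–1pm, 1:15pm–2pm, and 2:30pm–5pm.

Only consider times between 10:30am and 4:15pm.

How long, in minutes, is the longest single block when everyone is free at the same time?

75 minutes

Viktor ∩ Maya: 11:15–11:30, 14:30–15:45.
Restricted to 10:30–16:15: 11:15–11:30, 14:30–15:45.
Common window lengths: 15, 75 min; longest is 75.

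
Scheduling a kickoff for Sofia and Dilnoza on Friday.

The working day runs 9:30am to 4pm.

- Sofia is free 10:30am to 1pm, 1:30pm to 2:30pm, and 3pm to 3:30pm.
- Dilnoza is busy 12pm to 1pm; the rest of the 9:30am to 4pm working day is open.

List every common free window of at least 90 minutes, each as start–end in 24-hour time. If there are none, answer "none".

Dilnoza free within 09:30–16:00: 09:30–12:00, 13:00–16:00.
Sofia ∩ Dilnoza: 10:30–12:00, 13:30–14:30, 15:00–15:30.
Windows ≥ 90 min: 10:30–12:00.

10:30–12:00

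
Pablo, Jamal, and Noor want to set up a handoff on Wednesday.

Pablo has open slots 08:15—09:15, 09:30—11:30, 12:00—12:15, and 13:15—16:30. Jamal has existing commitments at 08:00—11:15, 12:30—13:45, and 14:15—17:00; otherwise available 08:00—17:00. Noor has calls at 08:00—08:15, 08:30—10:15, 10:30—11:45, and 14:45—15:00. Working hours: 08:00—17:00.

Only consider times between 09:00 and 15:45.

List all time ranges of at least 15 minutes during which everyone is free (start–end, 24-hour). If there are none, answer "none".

12:00–12:15, 13:45–14:15

Jamal free within 08:00–17:00: 11:15–12:30, 13:45–14:15.
Noor free within 08:00–17:00: 08:15–08:30, 10:15–10:30, 11:45–14:45, 15:00–17:00.
Pablo ∩ Jamal: 11:15–11:30, 12:00–12:15, 13:45–14:15.
Pablo ∩ Jamal ∩ Noor: 12:00–12:15, 13:45–14:15.
Restricted to 09:00–15:45: 12:00–12:15, 13:45–14:15.
Windows ≥ 15 min: 12:00–12:15, 13:45–14:15.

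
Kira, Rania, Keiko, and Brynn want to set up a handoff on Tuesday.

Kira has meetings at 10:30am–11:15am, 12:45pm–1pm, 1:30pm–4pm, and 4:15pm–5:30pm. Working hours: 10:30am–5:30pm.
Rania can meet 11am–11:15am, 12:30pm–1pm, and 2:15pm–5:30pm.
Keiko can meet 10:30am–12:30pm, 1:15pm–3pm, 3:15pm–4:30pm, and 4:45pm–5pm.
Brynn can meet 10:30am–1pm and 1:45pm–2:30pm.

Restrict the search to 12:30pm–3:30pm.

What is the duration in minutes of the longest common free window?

Kira free within 10:30–17:30: 11:15–12:45, 13:00–13:30, 16:00–16:15.
Kira ∩ Rania: 12:30–12:45, 16:00–16:15.
Kira ∩ Rania ∩ Keiko: 16:00–16:15.
Kira ∩ Rania ∩ Keiko ∩ Brynn: (none).
Restricted to 12:30–15:30: (none).
No common window.

0 minutes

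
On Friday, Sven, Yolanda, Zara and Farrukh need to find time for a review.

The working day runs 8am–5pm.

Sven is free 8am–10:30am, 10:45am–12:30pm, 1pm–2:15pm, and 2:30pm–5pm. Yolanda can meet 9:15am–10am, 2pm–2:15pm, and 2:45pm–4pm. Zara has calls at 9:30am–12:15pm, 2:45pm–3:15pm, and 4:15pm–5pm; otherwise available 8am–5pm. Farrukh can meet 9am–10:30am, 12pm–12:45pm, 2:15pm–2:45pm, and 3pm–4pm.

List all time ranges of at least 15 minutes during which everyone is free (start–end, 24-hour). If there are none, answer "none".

09:15–09:30, 15:15–16:00

Zara free within 08:00–17:00: 08:00–09:30, 12:15–14:45, 15:15–16:15.
Sven ∩ Yolanda: 09:15–10:00, 14:00–14:15, 14:45–16:00.
Sven ∩ Yolanda ∩ Zara: 09:15–09:30, 14:00–14:15, 15:15–16:00.
Sven ∩ Yolanda ∩ Zara ∩ Farrukh: 09:15–09:30, 15:15–16:00.
Windows ≥ 15 min: 09:15–09:30, 15:15–16:00.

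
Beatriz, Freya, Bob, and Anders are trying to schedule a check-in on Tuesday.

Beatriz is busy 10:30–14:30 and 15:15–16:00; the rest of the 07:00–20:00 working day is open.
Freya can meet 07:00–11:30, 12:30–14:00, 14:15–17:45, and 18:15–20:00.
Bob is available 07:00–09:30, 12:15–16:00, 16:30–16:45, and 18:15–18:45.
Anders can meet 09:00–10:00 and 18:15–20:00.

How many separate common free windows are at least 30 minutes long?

2

Beatriz free within 07:00–20:00: 07:00–10:30, 14:30–15:15, 16:00–20:00.
Beatriz ∩ Freya: 07:00–10:30, 14:30–15:15, 16:00–17:45, 18:15–20:00.
Beatriz ∩ Freya ∩ Bob: 07:00–09:30, 14:30–15:15, 16:30–16:45, 18:15–18:45.
Beatriz ∩ Freya ∩ Bob ∩ Anders: 09:00–09:30, 18:15–18:45.
Windows ≥ 30 min: 09:00–09:30, 18:15–18:45.
That's 2 windows.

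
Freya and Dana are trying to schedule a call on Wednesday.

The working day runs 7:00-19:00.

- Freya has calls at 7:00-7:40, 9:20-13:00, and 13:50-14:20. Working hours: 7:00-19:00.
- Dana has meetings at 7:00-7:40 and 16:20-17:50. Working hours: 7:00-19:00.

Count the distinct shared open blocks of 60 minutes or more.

Freya free within 07:00–19:00: 07:40–09:20, 13:00–13:50, 14:20–19:00.
Dana free within 07:00–19:00: 07:40–16:20, 17:50–19:00.
Freya ∩ Dana: 07:40–09:20, 13:00–13:50, 14:20–16:20, 17:50–19:00.
Windows ≥ 60 min: 07:40–09:20, 14:20–16:20, 17:50–19:00.
That's 3 windows.

3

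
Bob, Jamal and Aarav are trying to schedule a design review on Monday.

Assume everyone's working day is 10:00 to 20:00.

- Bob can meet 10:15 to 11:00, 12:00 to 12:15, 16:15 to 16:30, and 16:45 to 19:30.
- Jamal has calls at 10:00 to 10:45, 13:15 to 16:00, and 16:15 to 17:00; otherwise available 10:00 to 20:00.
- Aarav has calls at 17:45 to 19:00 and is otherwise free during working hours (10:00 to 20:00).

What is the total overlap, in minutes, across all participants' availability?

105 minutes

Jamal free within 10:00–20:00: 10:45–13:15, 16:00–16:15, 17:00–20:00.
Aarav free within 10:00–20:00: 10:00–17:45, 19:00–20:00.
Bob ∩ Jamal: 10:45–11:00, 12:00–12:15, 17:00–19:30.
Bob ∩ Jamal ∩ Aarav: 10:45–11:00, 12:00–12:15, 17:00–17:45, 19:00–19:30.
Total common minutes: 15 + 15 + 45 + 30 = 105.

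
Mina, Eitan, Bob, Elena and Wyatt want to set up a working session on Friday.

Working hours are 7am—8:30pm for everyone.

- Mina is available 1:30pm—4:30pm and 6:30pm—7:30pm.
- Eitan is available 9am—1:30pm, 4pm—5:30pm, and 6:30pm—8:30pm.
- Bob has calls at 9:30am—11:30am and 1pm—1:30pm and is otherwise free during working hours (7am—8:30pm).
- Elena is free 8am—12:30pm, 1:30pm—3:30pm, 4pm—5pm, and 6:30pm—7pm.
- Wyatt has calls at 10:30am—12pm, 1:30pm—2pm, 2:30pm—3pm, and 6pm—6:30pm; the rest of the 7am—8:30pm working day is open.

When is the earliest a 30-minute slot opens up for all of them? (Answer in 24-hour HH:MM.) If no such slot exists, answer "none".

16:00

Bob free within 07:00–20:30: 07:00–09:30, 11:30–13:00, 13:30–20:30.
Wyatt free within 07:00–20:30: 07:00–10:30, 12:00–13:30, 14:00–14:30, 15:00–18:00, 18:30–20:30.
Mina ∩ Eitan: 16:00–16:30, 18:30–19:30.
Mina ∩ Eitan ∩ Bob: 16:00–16:30, 18:30–19:30.
Mina ∩ Eitan ∩ Bob ∩ Elena: 16:00–16:30, 18:30–19:00.
Mina ∩ Eitan ∩ Bob ∩ Elena ∩ Wyatt: 16:00–16:30, 18:30–19:00.
Windows ≥ 30 min: 16:00–16:30, 18:30–19:00.
Earliest such window starts at 16:00.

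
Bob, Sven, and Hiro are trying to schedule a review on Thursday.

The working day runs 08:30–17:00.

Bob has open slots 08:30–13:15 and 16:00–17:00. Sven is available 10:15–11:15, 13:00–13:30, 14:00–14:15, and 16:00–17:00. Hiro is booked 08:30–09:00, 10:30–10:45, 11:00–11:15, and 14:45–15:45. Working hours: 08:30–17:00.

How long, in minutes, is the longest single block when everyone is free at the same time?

Hiro free within 08:30–17:00: 09:00–10:30, 10:45–11:00, 11:15–14:45, 15:45–17:00.
Bob ∩ Sven: 10:15–11:15, 13:00–13:15, 16:00–17:00.
Bob ∩ Sven ∩ Hiro: 10:15–10:30, 10:45–11:00, 13:00–13:15, 16:00–17:00.
Common window lengths: 15, 15, 15, 60 min; longest is 60.

60 minutes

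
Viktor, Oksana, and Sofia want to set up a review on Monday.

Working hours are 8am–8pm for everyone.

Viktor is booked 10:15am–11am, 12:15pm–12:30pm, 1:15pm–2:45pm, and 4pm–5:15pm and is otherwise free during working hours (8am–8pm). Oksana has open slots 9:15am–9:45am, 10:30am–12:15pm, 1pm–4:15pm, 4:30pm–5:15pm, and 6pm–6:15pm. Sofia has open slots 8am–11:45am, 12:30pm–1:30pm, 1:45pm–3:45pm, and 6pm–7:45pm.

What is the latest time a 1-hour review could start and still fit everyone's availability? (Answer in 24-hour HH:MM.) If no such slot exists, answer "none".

Viktor free within 08:00–20:00: 08:00–10:15, 11:00–12:15, 12:30–13:15, 14:45–16:00, 17:15–20:00.
Viktor ∩ Oksana: 09:15–09:45, 11:00–12:15, 13:00–13:15, 14:45–16:00, 18:00–18:15.
Viktor ∩ Oksana ∩ Sofia: 09:15–09:45, 11:00–11:45, 13:00–13:15, 14:45–15:45, 18:00–18:15.
Windows ≥ 60 min: 14:45–15:45.
Latest start in the last window 14:45–15:45 is 15:45 − 60 min = 14:45.

14:45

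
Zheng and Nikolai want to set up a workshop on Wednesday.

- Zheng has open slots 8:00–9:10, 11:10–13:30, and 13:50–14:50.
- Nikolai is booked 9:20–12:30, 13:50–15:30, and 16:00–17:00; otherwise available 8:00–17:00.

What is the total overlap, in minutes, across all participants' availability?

130 minutes

Nikolai free within 08:00–17:00: 08:00–09:20, 12:30–13:50, 15:30–16:00.
Zheng ∩ Nikolai: 08:00–09:10, 12:30–13:30.
Total common minutes: 70 + 60 = 130.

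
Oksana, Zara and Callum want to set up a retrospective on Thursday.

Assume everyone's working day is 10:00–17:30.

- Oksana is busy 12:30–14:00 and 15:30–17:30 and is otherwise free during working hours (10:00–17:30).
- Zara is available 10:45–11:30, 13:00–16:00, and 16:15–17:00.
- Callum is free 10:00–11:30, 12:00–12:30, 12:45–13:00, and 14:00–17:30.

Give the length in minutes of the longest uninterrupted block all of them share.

Oksana free within 10:00–17:30: 10:00–12:30, 14:00–15:30.
Oksana ∩ Zara: 10:45–11:30, 14:00–15:30.
Oksana ∩ Zara ∩ Callum: 10:45–11:30, 14:00–15:30.
Common window lengths: 45, 90 min; longest is 90.

90 minutes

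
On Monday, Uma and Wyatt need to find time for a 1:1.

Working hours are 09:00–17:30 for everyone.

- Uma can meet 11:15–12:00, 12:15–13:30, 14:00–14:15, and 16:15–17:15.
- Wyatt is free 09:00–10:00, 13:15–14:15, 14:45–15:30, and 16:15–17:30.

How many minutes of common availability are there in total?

90 minutes

Uma ∩ Wyatt: 13:15–13:30, 14:00–14:15, 16:15–17:15.
Total common minutes: 15 + 15 + 60 = 90.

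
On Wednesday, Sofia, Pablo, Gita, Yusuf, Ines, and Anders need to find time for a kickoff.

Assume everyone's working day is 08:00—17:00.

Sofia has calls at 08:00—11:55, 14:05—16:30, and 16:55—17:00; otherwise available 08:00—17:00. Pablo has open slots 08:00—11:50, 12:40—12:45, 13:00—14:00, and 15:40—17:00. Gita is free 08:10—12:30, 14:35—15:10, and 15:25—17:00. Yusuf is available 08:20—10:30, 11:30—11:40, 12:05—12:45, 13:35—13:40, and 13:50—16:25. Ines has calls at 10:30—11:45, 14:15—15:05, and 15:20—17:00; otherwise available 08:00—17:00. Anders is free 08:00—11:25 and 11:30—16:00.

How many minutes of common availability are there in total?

0 minutes

Sofia free within 08:00–17:00: 11:55–14:05, 16:30–16:55.
Ines free within 08:00–17:00: 08:00–10:30, 11:45–14:15, 15:05–15:20.
Sofia ∩ Pablo: 12:40–12:45, 13:00–14:00, 16:30–16:55.
Sofia ∩ Pablo ∩ Gita: 16:30–16:55.
Sofia ∩ Pablo ∩ Gita ∩ Yusuf: (none).
Sofia ∩ Pablo ∩ Gita ∩ Yusuf ∩ Ines: (none).
Sofia ∩ Pablo ∩ Gita ∩ Yusuf ∩ Ines ∩ Anders: (none).
Total common minutes: 0.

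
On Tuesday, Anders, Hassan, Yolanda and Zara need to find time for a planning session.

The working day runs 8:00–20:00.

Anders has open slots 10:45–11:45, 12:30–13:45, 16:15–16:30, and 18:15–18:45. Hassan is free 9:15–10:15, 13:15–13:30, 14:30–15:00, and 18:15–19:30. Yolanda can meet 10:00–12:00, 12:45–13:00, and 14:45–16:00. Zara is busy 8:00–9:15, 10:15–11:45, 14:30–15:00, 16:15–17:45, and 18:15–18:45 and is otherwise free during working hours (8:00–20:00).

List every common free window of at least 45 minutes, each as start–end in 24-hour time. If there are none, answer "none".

none

Zara free within 08:00–20:00: 09:15–10:15, 11:45–14:30, 15:00–16:15, 17:45–18:15, 18:45–20:00.
Anders ∩ Hassan: 13:15–13:30, 18:15–18:45.
Anders ∩ Hassan ∩ Yolanda: (none).
Anders ∩ Hassan ∩ Yolanda ∩ Zara: (none).
Windows ≥ 45 min: (none).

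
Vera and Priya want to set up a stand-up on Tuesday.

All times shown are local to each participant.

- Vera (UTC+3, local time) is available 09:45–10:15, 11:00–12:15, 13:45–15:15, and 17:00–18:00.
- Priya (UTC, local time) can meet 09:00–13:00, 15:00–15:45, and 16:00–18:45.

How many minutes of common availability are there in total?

Vera → UTC: 06:45–07:15, 08:00–09:15, 10:45–12:15, 14:00–15:00.
Priya → UTC: 09:00–13:00, 15:00–15:45, 16:00–18:45.
Vera ∩ Priya: 09:00–09:15, 10:45–12:15.
Total common minutes: 15 + 90 = 105.

105 minutes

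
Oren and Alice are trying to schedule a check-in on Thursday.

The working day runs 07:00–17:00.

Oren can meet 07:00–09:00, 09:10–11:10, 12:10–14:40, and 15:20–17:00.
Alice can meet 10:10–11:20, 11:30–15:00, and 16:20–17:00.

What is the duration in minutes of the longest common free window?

Oren ∩ Alice: 10:10–11:10, 12:10–14:40, 16:20–17:00.
Common window lengths: 60, 150, 40 min; longest is 150.

150 minutes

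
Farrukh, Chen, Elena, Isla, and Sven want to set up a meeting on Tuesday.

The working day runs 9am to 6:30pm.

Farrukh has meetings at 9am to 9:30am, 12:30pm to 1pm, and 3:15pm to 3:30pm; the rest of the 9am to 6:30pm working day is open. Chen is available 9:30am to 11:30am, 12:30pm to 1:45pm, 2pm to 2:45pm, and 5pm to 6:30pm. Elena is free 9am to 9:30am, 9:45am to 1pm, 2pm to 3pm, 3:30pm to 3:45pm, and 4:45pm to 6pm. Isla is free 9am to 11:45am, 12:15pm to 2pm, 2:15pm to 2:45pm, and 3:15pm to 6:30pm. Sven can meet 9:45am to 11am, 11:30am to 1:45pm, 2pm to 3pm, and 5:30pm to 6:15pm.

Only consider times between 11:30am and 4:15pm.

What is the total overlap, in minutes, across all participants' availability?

Farrukh free within 09:00–18:30: 09:30–12:30, 13:00–15:15, 15:30–18:30.
Farrukh ∩ Chen: 09:30–11:30, 13:00–13:45, 14:00–14:45, 17:00–18:30.
Farrukh ∩ Chen ∩ Elena: 09:45–11:30, 14:00–14:45, 17:00–18:00.
Farrukh ∩ Chen ∩ Elena ∩ Isla: 09:45–11:30, 14:15–14:45, 17:00–18:00.
Farrukh ∩ Chen ∩ Elena ∩ Isla ∩ Sven: 09:45–11:00, 14:15–14:45, 17:30–18:00.
Restricted to 11:30–16:15: 14:15–14:45.
Total common minutes: 30.

30 minutes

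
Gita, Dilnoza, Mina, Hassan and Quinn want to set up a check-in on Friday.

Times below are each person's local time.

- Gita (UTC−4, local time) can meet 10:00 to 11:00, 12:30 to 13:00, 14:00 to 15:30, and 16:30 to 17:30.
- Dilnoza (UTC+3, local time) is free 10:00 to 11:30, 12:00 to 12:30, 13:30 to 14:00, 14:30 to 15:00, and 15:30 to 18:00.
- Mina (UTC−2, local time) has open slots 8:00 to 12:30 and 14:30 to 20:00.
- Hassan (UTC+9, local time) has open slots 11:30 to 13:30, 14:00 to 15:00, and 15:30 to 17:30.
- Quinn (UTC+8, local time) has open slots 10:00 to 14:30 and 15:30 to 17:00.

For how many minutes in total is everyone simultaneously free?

Gita → UTC: 14:00–15:00, 16:30–17:00, 18:00–19:30, 20:30–21:30.
Dilnoza → UTC: 07:00–08:30, 09:00–09:30, 10:30–11:00, 11:30–12:00, 12:30–15:00.
Mina → UTC: 10:00–14:30, 16:30–22:00.
Hassan → UTC: 02:30–04:30, 05:00–06:00, 06:30–08:30.
Quinn → UTC: 02:00–06:30, 07:30–09:00.
Gita ∩ Dilnoza: 14:00–15:00.
Gita ∩ Dilnoza ∩ Mina: 14:00–14:30.
Gita ∩ Dilnoza ∩ Mina ∩ Hassan: (none).
Gita ∩ Dilnoza ∩ Mina ∩ Hassan ∩ Quinn: (none).
Total common minutes: 0.

0 minutes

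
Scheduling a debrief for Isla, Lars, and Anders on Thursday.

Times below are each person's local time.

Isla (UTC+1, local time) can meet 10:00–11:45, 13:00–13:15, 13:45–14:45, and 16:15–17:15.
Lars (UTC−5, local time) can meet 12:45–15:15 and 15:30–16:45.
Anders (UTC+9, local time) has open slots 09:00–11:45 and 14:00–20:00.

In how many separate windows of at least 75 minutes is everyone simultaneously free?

Isla → UTC: 09:00–10:45, 12:00–12:15, 12:45–13:45, 15:15–16:15.
Lars → UTC: 17:45–20:15, 20:30–21:45.
Anders → UTC: 00:00–02:45, 05:00–11:00.
Isla ∩ Lars: (none).
Isla ∩ Lars ∩ Anders: (none).
Windows ≥ 75 min: (none).
That's 0 windows.

0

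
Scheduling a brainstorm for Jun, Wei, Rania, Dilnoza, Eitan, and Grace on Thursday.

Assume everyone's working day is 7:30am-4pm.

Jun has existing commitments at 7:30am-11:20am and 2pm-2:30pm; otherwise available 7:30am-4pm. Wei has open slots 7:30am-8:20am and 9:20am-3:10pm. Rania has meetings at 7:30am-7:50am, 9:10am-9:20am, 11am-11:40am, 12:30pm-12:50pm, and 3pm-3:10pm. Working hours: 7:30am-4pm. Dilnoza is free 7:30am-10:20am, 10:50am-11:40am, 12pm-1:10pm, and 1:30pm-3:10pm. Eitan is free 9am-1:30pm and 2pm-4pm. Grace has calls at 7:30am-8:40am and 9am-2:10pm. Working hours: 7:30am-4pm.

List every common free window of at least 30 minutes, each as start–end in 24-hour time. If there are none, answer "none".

Jun free within 07:30–16:00: 11:20–14:00, 14:30–16:00.
Rania free within 07:30–16:00: 07:50–09:10, 09:20–11:00, 11:40–12:30, 12:50–15:00, 15:10–16:00.
Grace free within 07:30–16:00: 08:40–09:00, 14:10–16:00.
Jun ∩ Wei: 11:20–14:00, 14:30–15:10.
Jun ∩ Wei ∩ Rania: 11:40–12:30, 12:50–14:00, 14:30–15:00.
Jun ∩ Wei ∩ Rania ∩ Dilnoza: 12:00–12:30, 12:50–13:10, 13:30–14:00, 14:30–15:00.
Jun ∩ Wei ∩ Rania ∩ Dilnoza ∩ Eitan: 12:00–12:30, 12:50–13:10, 14:30–15:00.
Jun ∩ Wei ∩ Rania ∩ Dilnoza ∩ Eitan ∩ Grace: 14:30–15:00.
Windows ≥ 30 min: 14:30–15:00.

14:30–15:00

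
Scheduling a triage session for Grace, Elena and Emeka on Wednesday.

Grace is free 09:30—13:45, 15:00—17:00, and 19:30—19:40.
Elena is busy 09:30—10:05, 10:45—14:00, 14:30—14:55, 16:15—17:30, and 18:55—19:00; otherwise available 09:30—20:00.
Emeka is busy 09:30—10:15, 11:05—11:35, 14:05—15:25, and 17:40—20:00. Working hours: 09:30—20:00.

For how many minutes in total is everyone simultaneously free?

80 minutes

Elena free within 09:30–20:00: 10:05–10:45, 14:00–14:30, 14:55–16:15, 17:30–18:55, 19:00–20:00.
Emeka free within 09:30–20:00: 10:15–11:05, 11:35–14:05, 15:25–17:40.
Grace ∩ Elena: 10:05–10:45, 15:00–16:15, 19:30–19:40.
Grace ∩ Elena ∩ Emeka: 10:15–10:45, 15:25–16:15.
Total common minutes: 30 + 50 = 80.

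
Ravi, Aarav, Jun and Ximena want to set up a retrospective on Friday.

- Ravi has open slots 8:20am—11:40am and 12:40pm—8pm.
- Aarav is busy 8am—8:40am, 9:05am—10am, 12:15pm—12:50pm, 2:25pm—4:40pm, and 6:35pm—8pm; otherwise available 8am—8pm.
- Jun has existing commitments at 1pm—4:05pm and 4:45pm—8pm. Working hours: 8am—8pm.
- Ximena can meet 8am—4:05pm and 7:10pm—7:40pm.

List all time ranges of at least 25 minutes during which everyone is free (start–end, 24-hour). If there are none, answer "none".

08:40–09:05, 10:00–11:40

Aarav free within 08:00–20:00: 08:40–09:05, 10:00–12:15, 12:50–14:25, 16:40–18:35.
Jun free within 08:00–20:00: 08:00–13:00, 16:05–16:45.
Ravi ∩ Aarav: 08:40–09:05, 10:00–11:40, 12:50–14:25, 16:40–18:35.
Ravi ∩ Aarav ∩ Jun: 08:40–09:05, 10:00–11:40, 12:50–13:00, 16:40–16:45.
Ravi ∩ Aarav ∩ Jun ∩ Ximena: 08:40–09:05, 10:00–11:40, 12:50–13:00.
Windows ≥ 25 min: 08:40–09:05, 10:00–11:40.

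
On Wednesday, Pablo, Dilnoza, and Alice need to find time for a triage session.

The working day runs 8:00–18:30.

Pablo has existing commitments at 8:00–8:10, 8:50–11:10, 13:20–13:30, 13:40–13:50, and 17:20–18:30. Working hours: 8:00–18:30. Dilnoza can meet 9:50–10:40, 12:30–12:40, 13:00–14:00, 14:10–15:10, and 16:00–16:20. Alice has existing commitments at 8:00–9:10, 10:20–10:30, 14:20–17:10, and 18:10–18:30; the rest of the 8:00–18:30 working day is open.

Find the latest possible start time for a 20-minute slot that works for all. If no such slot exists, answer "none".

13:00

Pablo free within 08:00–18:30: 08:10–08:50, 11:10–13:20, 13:30–13:40, 13:50–17:20.
Alice free within 08:00–18:30: 09:10–10:20, 10:30–14:20, 17:10–18:10.
Pablo ∩ Dilnoza: 12:30–12:40, 13:00–13:20, 13:30–13:40, 13:50–14:00, 14:10–15:10, 16:00–16:20.
Pablo ∩ Dilnoza ∩ Alice: 12:30–12:40, 13:00–13:20, 13:30–13:40, 13:50–14:00, 14:10–14:20.
Windows ≥ 20 min: 13:00–13:20.
Latest start in the last window 13:00–13:20 is 13:20 − 20 min = 13:00.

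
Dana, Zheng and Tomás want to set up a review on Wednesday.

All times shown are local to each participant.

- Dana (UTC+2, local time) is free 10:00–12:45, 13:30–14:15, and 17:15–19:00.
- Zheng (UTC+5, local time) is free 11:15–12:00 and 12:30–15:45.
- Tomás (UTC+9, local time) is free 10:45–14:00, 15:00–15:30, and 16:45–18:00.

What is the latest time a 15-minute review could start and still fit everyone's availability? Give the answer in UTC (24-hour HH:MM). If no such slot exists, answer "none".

Dana → UTC: 08:00–10:45, 11:30–12:15, 15:15–17:00.
Zheng → UTC: 06:15–07:00, 07:30–10:45.
Tomás → UTC: 01:45–05:00, 06:00–06:30, 07:45–09:00.
Dana ∩ Zheng: 08:00–10:45.
Dana ∩ Zheng ∩ Tomás: 08:00–09:00.
Windows ≥ 15 min: 08:00–09:00.
Latest start in the last window 08:00–09:00 is 09:00 − 15 min = 08:45.

08:45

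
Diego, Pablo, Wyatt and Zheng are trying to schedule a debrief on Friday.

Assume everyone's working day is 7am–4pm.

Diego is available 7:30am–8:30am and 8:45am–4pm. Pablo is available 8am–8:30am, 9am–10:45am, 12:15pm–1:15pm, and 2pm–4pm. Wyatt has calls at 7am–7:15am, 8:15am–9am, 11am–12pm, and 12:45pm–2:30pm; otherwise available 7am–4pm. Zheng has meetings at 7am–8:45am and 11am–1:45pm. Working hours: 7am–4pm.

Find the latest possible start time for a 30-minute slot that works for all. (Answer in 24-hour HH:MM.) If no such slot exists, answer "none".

15:30

Wyatt free within 07:00–16:00: 07:15–08:15, 09:00–11:00, 12:00–12:45, 14:30–16:00.
Zheng free within 07:00–16:00: 08:45–11:00, 13:45–16:00.
Diego ∩ Pablo: 08:00–08:30, 09:00–10:45, 12:15–13:15, 14:00–16:00.
Diego ∩ Pablo ∩ Wyatt: 08:00–08:15, 09:00–10:45, 12:15–12:45, 14:30–16:00.
Diego ∩ Pablo ∩ Wyatt ∩ Zheng: 09:00–10:45, 14:30–16:00.
Windows ≥ 30 min: 09:00–10:45, 14:30–16:00.
Latest start in the last window 14:30–16:00 is 16:00 − 30 min = 15:30.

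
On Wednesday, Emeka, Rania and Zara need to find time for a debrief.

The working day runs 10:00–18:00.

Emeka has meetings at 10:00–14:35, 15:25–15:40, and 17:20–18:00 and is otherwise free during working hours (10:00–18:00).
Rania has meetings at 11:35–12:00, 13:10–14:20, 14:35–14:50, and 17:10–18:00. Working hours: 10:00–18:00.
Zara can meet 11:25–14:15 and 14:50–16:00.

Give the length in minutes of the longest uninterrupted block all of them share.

Emeka free within 10:00–18:00: 14:35–15:25, 15:40–17:20.
Rania free within 10:00–18:00: 10:00–11:35, 12:00–13:10, 14:20–14:35, 14:50–17:10.
Emeka ∩ Rania: 14:50–15:25, 15:40–17:10.
Emeka ∩ Rania ∩ Zara: 14:50–15:25, 15:40–16:00.
Common window lengths: 35, 20 min; longest is 35.

35 minutes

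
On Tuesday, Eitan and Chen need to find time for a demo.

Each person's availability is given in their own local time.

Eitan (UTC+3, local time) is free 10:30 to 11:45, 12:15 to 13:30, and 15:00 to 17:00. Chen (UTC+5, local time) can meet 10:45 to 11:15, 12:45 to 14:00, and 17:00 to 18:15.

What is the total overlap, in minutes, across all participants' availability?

135 minutes

Eitan → UTC: 07:30–08:45, 09:15–10:30, 12:00–14:00.
Chen → UTC: 05:45–06:15, 07:45–09:00, 12:00–13:15.
Eitan ∩ Chen: 07:45–08:45, 12:00–13:15.
Total common minutes: 60 + 75 = 135.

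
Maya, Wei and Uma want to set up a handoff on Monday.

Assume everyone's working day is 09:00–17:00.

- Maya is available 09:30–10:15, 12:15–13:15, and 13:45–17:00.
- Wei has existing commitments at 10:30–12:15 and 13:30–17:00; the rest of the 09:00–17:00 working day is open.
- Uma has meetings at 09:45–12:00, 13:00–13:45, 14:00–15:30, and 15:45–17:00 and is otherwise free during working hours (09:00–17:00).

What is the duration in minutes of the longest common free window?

45 minutes

Wei free within 09:00–17:00: 09:00–10:30, 12:15–13:30.
Uma free within 09:00–17:00: 09:00–09:45, 12:00–13:00, 13:45–14:00, 15:30–15:45.
Maya ∩ Wei: 09:30–10:15, 12:15–13:15.
Maya ∩ Wei ∩ Uma: 09:30–09:45, 12:15–13:00.
Common window lengths: 15, 45 min; longest is 45.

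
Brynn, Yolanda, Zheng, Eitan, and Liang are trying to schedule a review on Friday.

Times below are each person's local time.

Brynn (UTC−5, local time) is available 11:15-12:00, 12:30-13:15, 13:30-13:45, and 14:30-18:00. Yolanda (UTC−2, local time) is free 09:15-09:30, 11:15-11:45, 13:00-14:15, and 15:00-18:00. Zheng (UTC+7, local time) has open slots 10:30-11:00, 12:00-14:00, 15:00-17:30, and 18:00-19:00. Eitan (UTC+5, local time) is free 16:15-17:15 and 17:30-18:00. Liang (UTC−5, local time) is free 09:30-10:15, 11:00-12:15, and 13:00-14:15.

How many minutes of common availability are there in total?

0 minutes

Brynn → UTC: 16:15–17:00, 17:30–18:15, 18:30–18:45, 19:30–23:00.
Yolanda → UTC: 11:15–11:30, 13:15–13:45, 15:00–16:15, 17:00–20:00.
Zheng → UTC: 03:30–04:00, 05:00–07:00, 08:00–10:30, 11:00–12:00.
Eitan → UTC: 11:15–12:15, 12:30–13:00.
Liang → UTC: 14:30–15:15, 16:00–17:15, 18:00–19:15.
Brynn ∩ Yolanda: 17:30–18:15, 18:30–18:45, 19:30–20:00.
Brynn ∩ Yolanda ∩ Zheng: (none).
Brynn ∩ Yolanda ∩ Zheng ∩ Eitan: (none).
Brynn ∩ Yolanda ∩ Zheng ∩ Eitan ∩ Liang: (none).
Total common minutes: 0.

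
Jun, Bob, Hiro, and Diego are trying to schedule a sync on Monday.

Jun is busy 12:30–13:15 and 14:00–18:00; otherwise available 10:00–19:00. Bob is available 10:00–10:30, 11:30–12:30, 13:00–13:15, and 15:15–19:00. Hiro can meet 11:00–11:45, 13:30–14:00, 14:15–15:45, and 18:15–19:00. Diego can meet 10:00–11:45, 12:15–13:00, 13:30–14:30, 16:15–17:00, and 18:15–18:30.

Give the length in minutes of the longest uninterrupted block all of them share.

Jun free within 10:00–19:00: 10:00–12:30, 13:15–14:00, 18:00–19:00.
Jun ∩ Bob: 10:00–10:30, 11:30–12:30, 18:00–19:00.
Jun ∩ Bob ∩ Hiro: 11:30–11:45, 18:15–19:00.
Jun ∩ Bob ∩ Hiro ∩ Diego: 11:30–11:45, 18:15–18:30.
Common window lengths: 15, 15 min; longest is 15.

15 minutes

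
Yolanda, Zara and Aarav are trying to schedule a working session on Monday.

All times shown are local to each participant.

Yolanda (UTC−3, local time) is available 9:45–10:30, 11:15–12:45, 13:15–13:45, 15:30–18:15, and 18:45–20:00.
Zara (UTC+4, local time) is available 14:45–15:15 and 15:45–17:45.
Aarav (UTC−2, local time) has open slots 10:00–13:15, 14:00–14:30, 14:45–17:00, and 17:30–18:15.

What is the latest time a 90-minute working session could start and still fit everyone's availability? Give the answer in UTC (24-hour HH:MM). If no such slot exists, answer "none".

none

Yolanda → UTC: 12:45–13:30, 14:15–15:45, 16:15–16:45, 18:30–21:15, 21:45–23:00.
Zara → UTC: 10:45–11:15, 11:45–13:45.
Aarav → UTC: 12:00–15:15, 16:00–16:30, 16:45–19:00, 19:30–20:15.
Yolanda ∩ Zara: 12:45–13:30.
Yolanda ∩ Zara ∩ Aarav: 12:45–13:30.
Windows ≥ 90 min: (none).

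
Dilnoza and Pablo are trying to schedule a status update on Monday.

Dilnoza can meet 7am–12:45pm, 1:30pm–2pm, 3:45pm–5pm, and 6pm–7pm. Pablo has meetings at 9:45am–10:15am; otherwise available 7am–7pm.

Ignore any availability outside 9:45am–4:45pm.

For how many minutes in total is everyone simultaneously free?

240 minutes

Pablo free within 07:00–19:00: 07:00–09:45, 10:15–19:00.
Dilnoza ∩ Pablo: 07:00–09:45, 10:15–12:45, 13:30–14:00, 15:45–17:00, 18:00–19:00.
Restricted to 09:45–16:45: 10:15–12:45, 13:30–14:00, 15:45–16:45.
Total common minutes: 150 + 30 + 60 = 240.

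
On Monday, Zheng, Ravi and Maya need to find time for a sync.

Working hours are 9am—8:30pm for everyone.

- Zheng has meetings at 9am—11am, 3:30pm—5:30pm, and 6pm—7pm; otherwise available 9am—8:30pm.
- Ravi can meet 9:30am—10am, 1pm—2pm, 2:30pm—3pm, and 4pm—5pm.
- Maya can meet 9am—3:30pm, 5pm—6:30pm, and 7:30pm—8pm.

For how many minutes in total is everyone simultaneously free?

Zheng free within 09:00–20:30: 11:00–15:30, 17:30–18:00, 19:00–20:30.
Zheng ∩ Ravi: 13:00–14:00, 14:30–15:00.
Zheng ∩ Ravi ∩ Maya: 13:00–14:00, 14:30–15:00.
Total common minutes: 60 + 30 = 90.

90 minutes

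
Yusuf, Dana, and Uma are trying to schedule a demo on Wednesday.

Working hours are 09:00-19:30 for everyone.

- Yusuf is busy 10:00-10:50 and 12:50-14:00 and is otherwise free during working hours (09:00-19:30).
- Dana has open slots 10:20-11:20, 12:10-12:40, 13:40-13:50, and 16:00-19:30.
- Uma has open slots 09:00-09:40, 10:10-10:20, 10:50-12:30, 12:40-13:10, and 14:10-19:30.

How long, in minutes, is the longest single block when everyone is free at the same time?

Yusuf free within 09:00–19:30: 09:00–10:00, 10:50–12:50, 14:00–19:30.
Yusuf ∩ Dana: 10:50–11:20, 12:10–12:40, 16:00–19:30.
Yusuf ∩ Dana ∩ Uma: 10:50–11:20, 12:10–12:30, 16:00–19:30.
Common window lengths: 30, 20, 210 min; longest is 210.

210 minutes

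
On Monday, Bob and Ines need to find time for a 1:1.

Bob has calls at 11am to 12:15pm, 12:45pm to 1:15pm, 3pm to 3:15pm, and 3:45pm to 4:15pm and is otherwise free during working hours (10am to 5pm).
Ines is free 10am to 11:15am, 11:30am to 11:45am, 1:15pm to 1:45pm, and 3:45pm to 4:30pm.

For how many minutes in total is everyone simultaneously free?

Bob free within 10:00–17:00: 10:00–11:00, 12:15–12:45, 13:15–15:00, 15:15–15:45, 16:15–17:00.
Bob ∩ Ines: 10:00–11:00, 13:15–13:45, 16:15–16:30.
Total common minutes: 60 + 30 + 15 = 105.

105 minutes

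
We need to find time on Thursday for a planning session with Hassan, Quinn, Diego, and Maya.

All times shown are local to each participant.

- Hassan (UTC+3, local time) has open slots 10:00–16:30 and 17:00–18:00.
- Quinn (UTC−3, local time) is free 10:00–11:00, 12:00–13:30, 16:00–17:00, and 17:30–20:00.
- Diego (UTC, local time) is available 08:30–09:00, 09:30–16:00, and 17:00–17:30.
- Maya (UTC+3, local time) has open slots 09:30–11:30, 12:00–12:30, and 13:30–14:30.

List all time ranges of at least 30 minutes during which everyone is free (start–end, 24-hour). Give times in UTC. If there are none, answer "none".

none

Hassan → UTC: 07:00–13:30, 14:00–15:00.
Quinn → UTC: 13:00–14:00, 15:00–16:30, 19:00–20:00, 20:30–23:00.
Diego → UTC: 08:30–09:00, 09:30–16:00, 17:00–17:30.
Maya → UTC: 06:30–08:30, 09:00–09:30, 10:30–11:30.
Hassan ∩ Quinn: 13:00–13:30.
Hassan ∩ Quinn ∩ Diego: 13:00–13:30.
Hassan ∩ Quinn ∩ Diego ∩ Maya: (none).
Windows ≥ 30 min: (none).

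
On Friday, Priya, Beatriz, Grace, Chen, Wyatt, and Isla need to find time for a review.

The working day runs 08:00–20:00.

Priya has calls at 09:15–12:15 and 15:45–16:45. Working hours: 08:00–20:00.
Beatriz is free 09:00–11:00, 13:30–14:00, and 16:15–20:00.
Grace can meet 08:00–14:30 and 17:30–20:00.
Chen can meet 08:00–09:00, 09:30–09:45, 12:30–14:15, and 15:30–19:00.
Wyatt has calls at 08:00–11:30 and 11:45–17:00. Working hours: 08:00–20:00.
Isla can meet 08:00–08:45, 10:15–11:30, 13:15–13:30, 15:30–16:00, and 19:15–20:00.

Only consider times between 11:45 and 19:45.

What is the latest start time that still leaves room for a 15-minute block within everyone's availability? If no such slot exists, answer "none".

Priya free within 08:00–20:00: 08:00–09:15, 12:15–15:45, 16:45–20:00.
Wyatt free within 08:00–20:00: 11:30–11:45, 17:00–20:00.
Priya ∩ Beatriz: 09:00–09:15, 13:30–14:00, 16:45–20:00.
Priya ∩ Beatriz ∩ Grace: 09:00–09:15, 13:30–14:00, 17:30–20:00.
Priya ∩ Beatriz ∩ Grace ∩ Chen: 13:30–14:00, 17:30–19:00.
Priya ∩ Beatriz ∩ Grace ∩ Chen ∩ Wyatt: 17:30–19:00.
Priya ∩ Beatriz ∩ Grace ∩ Chen ∩ Wyatt ∩ Isla: (none).
Restricted to 11:45–19:45: (none).
Windows ≥ 15 min: (none).

none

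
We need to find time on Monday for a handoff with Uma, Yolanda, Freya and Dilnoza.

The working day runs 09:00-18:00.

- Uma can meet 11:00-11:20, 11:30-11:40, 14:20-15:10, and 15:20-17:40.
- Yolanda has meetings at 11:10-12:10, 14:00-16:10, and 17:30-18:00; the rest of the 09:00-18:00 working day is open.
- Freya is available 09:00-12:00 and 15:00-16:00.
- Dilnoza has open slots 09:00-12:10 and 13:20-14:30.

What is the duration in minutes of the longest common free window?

Yolanda free within 09:00–18:00: 09:00–11:10, 12:10–14:00, 16:10–17:30.
Uma ∩ Yolanda: 11:00–11:10, 16:10–17:30.
Uma ∩ Yolanda ∩ Freya: 11:00–11:10.
Uma ∩ Yolanda ∩ Freya ∩ Dilnoza: 11:00–11:10.
Single common window of 10 minutes.

10 minutes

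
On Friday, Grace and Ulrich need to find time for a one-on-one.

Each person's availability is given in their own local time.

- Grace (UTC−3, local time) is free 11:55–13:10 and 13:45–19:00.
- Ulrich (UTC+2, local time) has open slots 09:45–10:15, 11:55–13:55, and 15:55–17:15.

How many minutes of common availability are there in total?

20 minutes

Grace → UTC: 14:55–16:10, 16:45–22:00.
Ulrich → UTC: 07:45–08:15, 09:55–11:55, 13:55–15:15.
Grace ∩ Ulrich: 14:55–15:15.
Total common minutes: 20.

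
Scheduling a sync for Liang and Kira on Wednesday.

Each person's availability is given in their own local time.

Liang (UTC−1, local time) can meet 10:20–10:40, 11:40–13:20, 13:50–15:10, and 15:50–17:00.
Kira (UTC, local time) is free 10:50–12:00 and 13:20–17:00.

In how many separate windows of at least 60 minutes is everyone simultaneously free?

2

Liang → UTC: 11:20–11:40, 12:40–14:20, 14:50–16:10, 16:50–18:00.
Kira → UTC: 10:50–12:00, 13:20–17:00.
Liang ∩ Kira: 11:20–11:40, 13:20–14:20, 14:50–16:10, 16:50–17:00.
Windows ≥ 60 min: 13:20–14:20, 14:50–16:10.
That's 2 windows.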